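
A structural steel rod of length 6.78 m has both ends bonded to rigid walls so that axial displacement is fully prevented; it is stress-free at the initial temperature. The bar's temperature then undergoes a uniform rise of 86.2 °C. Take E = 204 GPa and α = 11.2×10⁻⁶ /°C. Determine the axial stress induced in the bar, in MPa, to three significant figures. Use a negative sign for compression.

-197 MPa

Free thermal expansion αLΔT = 11.2e-6 · 6780 · 86.2 = 6.546 mm.
The walls impose strain ε = −(6.546)/6780 = -9.6544e-04; σ = Eε = 204000 · -9.6544e-04 = -196.9 MPa.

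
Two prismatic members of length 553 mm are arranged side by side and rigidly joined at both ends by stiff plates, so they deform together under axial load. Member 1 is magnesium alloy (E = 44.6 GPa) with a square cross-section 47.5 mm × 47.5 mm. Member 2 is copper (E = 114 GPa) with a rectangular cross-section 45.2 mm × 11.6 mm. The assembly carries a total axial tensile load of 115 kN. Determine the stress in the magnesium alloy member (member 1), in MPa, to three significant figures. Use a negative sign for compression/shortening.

A_1 = 2256 mm².
A_2 = 524.3 mm².
Equal strain + equilibrium ⇒ each member carries load in proportion to AE: A₁E₁ = 100600000 N, A₂E₂ = 59770000 N, ΣAE = 160400000 N.
σ₁ = P·E₁/ΣAE = 115000·44600/160400000 = 31.98 MPa.

32.0 MPa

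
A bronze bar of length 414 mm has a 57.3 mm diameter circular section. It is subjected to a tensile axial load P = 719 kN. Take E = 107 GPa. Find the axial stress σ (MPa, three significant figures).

279 MPa

A = 2579 mm².
σ = N/A = 719000/2579 = 278.8 MPa.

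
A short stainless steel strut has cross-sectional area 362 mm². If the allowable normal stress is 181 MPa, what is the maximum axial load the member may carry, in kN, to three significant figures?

65.5 kN

P_max = σ_allow · A = 181 · 362 = 65520 N = 65.52 kN.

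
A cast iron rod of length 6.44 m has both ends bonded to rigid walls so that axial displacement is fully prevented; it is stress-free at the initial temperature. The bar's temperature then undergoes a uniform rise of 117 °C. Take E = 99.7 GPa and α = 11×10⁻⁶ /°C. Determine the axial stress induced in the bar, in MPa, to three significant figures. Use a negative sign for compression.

-128 MPa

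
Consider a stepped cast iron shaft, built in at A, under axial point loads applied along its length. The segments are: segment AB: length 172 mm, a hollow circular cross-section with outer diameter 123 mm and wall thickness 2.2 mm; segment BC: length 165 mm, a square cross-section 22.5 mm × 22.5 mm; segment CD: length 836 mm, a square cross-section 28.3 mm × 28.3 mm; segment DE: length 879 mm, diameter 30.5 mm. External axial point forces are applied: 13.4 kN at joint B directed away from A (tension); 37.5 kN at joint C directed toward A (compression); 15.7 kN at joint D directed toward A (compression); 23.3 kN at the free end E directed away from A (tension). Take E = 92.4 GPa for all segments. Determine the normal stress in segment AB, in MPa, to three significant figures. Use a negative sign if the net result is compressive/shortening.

-19.8 MPa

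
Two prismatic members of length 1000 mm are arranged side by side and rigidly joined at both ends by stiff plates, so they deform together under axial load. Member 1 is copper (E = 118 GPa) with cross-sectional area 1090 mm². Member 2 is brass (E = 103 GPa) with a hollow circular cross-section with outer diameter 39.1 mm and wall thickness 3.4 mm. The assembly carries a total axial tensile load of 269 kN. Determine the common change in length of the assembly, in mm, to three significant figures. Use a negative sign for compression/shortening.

A_2 = 381.3 mm².
Equal strain + equilibrium ⇒ each member carries load in proportion to AE: A₁E₁ = 128600000 N, A₂E₂ = 39280000 N, ΣAE = 167900000 N.
δ = PL/ΣAE = 269000·1000/167900000 = 1.602 mm.

1.60 mm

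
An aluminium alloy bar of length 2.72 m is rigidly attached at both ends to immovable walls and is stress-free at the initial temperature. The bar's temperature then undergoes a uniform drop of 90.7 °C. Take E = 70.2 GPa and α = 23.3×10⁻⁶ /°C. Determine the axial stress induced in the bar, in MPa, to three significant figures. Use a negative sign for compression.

148 MPa

Free thermal expansion αLΔT = 23.3e-6 · 2720 · -90.7 = -5.748 mm.
The walls impose strain ε = −(-5.748)/2720 = 2.1133e-03; σ = Eε = 70200 · 2.1133e-03 = 148.4 MPa.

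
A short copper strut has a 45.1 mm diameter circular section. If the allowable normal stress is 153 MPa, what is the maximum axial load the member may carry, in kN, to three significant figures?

A = 1598 mm².
P_max = σ_allow · A = 153 · 1598 = 244400 N = 244.4 kN.

244 kN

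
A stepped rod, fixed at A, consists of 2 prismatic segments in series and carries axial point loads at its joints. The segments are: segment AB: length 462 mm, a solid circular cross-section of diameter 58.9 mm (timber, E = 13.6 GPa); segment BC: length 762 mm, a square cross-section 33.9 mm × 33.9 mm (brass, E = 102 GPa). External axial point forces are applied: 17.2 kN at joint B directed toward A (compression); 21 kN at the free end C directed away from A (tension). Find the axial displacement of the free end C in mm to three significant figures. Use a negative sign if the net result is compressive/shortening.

Internal axial forces (sectioning from the free end, tension +): N_BC = 21 kN, N_AB = 3.8 kN.
A_AB = 2725 mm².
A_BC = 1149 mm².
δ_AB = 3800·462/(2725·13600) = 0.04738 mm
δ_BC = 21000·762/(1149·102000) = 0.1365 mm
δ = Σδ_i = 0.1839 mm.

0.184 mm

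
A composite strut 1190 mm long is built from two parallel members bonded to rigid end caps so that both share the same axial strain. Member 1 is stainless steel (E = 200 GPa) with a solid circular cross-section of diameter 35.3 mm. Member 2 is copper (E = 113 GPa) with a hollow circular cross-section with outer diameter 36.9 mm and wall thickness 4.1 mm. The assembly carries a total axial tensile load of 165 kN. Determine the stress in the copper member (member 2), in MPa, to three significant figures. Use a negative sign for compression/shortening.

76.6 MPa

A_1 = 978.7 mm².
A_2 = 422.5 mm².
Equal strain + equilibrium ⇒ each member carries load in proportion to AE: A₁E₁ = 195700000 N, A₂E₂ = 47740000 N, ΣAE = 243500000 N.
σ₂ = P·E₂/ΣAE = 165000·113000/243500000 = 76.58 MPa.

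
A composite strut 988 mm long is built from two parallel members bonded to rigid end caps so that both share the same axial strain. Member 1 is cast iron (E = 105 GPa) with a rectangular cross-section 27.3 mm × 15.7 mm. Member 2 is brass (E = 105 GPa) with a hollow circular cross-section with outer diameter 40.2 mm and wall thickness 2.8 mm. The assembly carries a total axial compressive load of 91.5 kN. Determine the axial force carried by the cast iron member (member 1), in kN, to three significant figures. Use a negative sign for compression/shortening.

A_1 = 428.6 mm².
A_2 = 329 mm².
Equal strain + equilibrium ⇒ each member carries load in proportion to AE: A₁E₁ = 45000000 N, A₂E₂ = 34540000 N, ΣAE = 79550000 N.
F₁ = P·A₁E₁/ΣAE = -91500·45000000/79550000 = -51770 N.

-51.8 kN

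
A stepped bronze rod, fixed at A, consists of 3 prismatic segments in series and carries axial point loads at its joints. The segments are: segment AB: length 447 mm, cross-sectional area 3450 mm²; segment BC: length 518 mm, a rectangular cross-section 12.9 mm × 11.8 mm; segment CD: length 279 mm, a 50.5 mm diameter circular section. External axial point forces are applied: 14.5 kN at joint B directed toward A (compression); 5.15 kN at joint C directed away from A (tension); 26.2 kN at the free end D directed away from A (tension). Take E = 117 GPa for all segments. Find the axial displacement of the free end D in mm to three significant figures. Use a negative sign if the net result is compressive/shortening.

Internal axial forces (sectioning from the free end, tension +): N_CD = 26.2 kN, N_BC = 31.35 kN, N_AB = 16.85 kN.
A_BC = 152.2 mm².
A_CD = 2003 mm².
δ_AB = 16850·447/(3450·117000) = 0.01866 mm
δ_BC = 31350·518/(152.2·117000) = 0.9118 mm
δ_CD = 26200·279/(2003·117000) = 0.03119 mm
δ = Σδ_i = 0.9617 mm.

0.962 mm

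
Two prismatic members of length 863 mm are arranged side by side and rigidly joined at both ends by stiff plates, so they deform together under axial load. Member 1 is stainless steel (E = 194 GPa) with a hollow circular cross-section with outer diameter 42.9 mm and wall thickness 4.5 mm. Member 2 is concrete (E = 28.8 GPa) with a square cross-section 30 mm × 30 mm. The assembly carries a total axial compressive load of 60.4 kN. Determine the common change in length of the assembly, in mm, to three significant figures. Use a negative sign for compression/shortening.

A_1 = 542.9 mm².
A_2 = 900 mm².
Equal strain + equilibrium ⇒ each member carries load in proportion to AE: A₁E₁ = 105300000 N, A₂E₂ = 25920000 N, ΣAE = 131200000 N.
δ = PL/ΣAE = -60400·863/131200000 = -0.3972 mm.

-0.397 mm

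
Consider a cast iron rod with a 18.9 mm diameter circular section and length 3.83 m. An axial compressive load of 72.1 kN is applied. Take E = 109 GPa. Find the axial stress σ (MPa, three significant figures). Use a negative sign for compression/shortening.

A = 280.6 mm².
σ = N/A = -72100/280.6 = -257 MPa.

-257 MPa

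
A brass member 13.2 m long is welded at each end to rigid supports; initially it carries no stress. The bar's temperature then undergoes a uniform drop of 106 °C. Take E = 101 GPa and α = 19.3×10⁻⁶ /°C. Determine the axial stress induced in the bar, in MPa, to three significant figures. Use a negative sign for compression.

207 MPa

Free thermal expansion αLΔT = 19.3e-6 · 13200 · -106 = -27 mm.
The walls impose strain ε = −(-27)/13200 = 2.0458e-03; σ = Eε = 101000 · 2.0458e-03 = 206.6 MPa.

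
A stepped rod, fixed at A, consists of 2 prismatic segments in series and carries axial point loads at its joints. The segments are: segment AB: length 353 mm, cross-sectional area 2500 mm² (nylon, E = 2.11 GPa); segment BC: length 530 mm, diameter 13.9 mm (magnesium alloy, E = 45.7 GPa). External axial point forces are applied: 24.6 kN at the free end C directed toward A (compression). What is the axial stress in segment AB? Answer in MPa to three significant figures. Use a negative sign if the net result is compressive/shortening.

-9.84 MPa

Internal axial forces (sectioning from the free end, tension +): N_BC = -24.6 kN, N_AB = -24.6 kN.
σ_AB = N_AB/A_AB = -24600/2500 = -9.84 MPa.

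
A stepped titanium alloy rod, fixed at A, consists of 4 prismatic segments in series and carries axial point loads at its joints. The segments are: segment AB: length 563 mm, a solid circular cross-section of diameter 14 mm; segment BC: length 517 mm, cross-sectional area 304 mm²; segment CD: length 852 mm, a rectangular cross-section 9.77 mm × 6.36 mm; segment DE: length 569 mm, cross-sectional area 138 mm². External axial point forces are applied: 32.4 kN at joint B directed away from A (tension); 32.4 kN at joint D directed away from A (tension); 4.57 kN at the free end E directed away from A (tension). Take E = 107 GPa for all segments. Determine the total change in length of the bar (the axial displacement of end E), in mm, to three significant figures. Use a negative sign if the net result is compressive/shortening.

7.87 mm

Internal axial forces (sectioning from the free end, tension +): N_DE = 4.57 kN, N_CD = 36.97 kN, N_BC = 36.97 kN, N_AB = 69.37 kN.
A_AB = 153.9 mm².
A_CD = 62.14 mm².
δ_AB = 69370·563/(153.9·107000) = 2.371 mm
δ_BC = 36970·517/(304·107000) = 0.5876 mm
δ_CD = 36970·852/(62.14·107000) = 4.738 mm
δ_DE = 4570·569/(138·107000) = 0.1761 mm
δ = Σδ_i = 7.872 mm.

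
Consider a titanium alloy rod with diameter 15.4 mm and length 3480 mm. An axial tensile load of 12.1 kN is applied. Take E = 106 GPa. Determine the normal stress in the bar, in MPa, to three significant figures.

65.0 MPa

A = 186.3 mm².
σ = N/A = 12100/186.3 = 64.96 MPa.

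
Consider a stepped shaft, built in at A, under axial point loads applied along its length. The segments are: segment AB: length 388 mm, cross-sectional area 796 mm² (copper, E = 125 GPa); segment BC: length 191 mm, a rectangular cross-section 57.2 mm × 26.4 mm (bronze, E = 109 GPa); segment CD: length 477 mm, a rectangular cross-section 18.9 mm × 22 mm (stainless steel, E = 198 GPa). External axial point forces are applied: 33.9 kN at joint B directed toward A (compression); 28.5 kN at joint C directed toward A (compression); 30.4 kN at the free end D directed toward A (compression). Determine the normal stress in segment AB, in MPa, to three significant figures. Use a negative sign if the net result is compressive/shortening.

-117 MPa

Internal axial forces (sectioning from the free end, tension +): N_CD = -30.4 kN, N_BC = -58.9 kN, N_AB = -92.8 kN.
σ_AB = N_AB/A_AB = -92800/796 = -116.6 MPa.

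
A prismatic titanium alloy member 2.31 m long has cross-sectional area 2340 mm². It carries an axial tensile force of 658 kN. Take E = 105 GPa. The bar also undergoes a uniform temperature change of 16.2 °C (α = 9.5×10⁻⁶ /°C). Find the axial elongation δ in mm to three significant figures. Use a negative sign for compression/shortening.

6.54 mm

δ_mech = NL/(AE) = 658000·2310/(2340·105000) = 6.186 mm.
δ_thermal = αLΔT = 9.5e-6·2310·16.2 = 0.3555 mm.
δ = δ_mech + δ_thermal = 6.542 mm.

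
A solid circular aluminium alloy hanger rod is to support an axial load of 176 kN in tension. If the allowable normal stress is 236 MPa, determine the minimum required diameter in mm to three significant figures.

30.8 mm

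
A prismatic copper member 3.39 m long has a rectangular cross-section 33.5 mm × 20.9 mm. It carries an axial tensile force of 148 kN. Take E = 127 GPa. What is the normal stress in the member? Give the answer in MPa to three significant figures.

211 MPa

A = 700.1 mm².
σ = N/A = 148000/700.1 = 211.4 MPa.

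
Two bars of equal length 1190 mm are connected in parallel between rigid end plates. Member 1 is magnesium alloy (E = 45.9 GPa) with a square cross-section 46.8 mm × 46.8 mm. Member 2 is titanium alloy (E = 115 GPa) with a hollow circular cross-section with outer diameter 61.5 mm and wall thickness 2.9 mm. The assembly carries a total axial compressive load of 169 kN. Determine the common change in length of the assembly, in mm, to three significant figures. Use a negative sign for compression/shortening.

-1.24 mm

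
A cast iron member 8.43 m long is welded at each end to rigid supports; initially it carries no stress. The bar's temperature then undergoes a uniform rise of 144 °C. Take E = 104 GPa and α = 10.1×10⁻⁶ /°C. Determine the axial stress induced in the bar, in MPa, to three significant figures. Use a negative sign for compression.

-151 MPa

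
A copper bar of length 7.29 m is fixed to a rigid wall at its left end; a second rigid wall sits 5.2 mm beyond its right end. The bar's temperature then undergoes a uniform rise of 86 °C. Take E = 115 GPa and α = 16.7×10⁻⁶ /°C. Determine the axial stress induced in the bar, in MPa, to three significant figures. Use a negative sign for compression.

Free thermal expansion αLΔT = 16.7e-6 · 7290 · 86 = 10.47 mm.
The walls engage after the gap closes; constrained expansion = 10.47 − 5.2 = 5.27 mm.
The walls impose strain ε = −(5.27)/7290 = -7.2289e-04; σ = Eε = 115000 · -7.2289e-04 = -83.13 MPa.

-83.1 MPa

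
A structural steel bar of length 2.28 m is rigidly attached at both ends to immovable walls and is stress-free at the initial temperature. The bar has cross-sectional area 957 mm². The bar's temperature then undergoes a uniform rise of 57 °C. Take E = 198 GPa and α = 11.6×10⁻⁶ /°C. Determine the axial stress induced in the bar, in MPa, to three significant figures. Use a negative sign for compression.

-131 MPa

Free thermal expansion αLΔT = 11.6e-6 · 2280 · 57 = 1.508 mm.
The walls impose strain ε = −(1.508)/2280 = -6.6120e-04; σ = Eε = 198000 · -6.6120e-04 = -130.9 MPa.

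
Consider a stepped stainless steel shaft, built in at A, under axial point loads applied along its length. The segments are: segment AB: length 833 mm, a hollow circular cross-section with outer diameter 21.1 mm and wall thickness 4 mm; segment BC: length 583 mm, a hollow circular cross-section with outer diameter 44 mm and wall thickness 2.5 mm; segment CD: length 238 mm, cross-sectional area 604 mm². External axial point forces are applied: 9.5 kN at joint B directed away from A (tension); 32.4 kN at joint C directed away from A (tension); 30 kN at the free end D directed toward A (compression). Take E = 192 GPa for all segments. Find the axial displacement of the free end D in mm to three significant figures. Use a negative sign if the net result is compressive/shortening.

Internal axial forces (sectioning from the free end, tension +): N_CD = -30 kN, N_BC = 2.4 kN, N_AB = 11.9 kN.
A_AB = 214.9 mm².
A_BC = 325.9 mm².
δ_AB = 11900·833/(214.9·192000) = 0.2403 mm
δ_BC = 2400·583/(325.9·192000) = 0.02236 mm
δ_CD = -30000·238/(604·192000) = -0.06157 mm
δ = Σδ_i = 0.2011 mm.

0.201 mm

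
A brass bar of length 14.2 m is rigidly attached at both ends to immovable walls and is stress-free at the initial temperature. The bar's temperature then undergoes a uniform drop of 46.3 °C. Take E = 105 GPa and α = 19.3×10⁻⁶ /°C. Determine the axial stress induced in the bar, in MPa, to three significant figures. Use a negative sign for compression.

93.8 MPa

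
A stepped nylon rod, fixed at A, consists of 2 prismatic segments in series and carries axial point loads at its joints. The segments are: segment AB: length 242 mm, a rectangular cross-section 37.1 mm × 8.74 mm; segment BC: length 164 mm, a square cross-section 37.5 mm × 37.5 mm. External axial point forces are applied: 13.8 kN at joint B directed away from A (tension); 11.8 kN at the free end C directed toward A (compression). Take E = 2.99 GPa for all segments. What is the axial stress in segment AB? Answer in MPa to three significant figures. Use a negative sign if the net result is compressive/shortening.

6.17 MPa

Internal axial forces (sectioning from the free end, tension +): N_BC = -11.8 kN, N_AB = 2 kN.
A_AB = 324.3 mm².
σ_AB = N_AB/A_AB = 2000/324.3 = 6.168 MPa.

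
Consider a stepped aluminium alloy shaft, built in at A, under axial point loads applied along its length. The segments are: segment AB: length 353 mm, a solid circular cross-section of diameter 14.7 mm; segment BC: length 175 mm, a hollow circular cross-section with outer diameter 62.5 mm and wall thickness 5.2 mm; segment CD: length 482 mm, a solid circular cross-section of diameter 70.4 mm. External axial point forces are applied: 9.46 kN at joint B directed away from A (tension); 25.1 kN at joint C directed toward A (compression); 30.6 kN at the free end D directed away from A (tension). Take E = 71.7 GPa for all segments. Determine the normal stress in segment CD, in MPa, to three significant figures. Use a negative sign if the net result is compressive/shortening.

Internal axial forces (sectioning from the free end, tension +): N_CD = 30.6 kN, N_BC = 5.5 kN, N_AB = 14.96 kN.
A_CD = 3893 mm².
σ_CD = N_CD/A_CD = 30600/3893 = 7.861 MPa.

7.86 MPa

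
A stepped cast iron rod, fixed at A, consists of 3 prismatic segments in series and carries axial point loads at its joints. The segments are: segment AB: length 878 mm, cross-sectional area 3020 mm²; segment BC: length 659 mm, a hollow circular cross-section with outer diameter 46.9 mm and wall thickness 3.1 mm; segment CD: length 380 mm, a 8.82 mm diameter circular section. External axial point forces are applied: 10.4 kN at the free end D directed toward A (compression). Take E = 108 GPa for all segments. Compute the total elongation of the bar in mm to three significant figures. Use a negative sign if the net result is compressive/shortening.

-0.776 mm

Internal axial forces (sectioning from the free end, tension +): N_CD = -10.4 kN, N_BC = -10.4 kN, N_AB = -10.4 kN.
A_BC = 426.6 mm².
A_CD = 61.1 mm².
δ_AB = -10400·878/(3020·108000) = -0.028 mm
δ_BC = -10400·659/(426.6·108000) = -0.1488 mm
δ_CD = -10400·380/(61.1·108000) = -0.5989 mm
δ = Σδ_i = -0.7757 mm.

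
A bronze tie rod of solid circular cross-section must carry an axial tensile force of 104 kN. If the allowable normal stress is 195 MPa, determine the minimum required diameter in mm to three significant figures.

26.1 mm

Required area A ≥ P/σ_allow = 104000/195 = 533.3 mm².
For a solid circular section, d ≥ √(4A/π) = 26.06 mm.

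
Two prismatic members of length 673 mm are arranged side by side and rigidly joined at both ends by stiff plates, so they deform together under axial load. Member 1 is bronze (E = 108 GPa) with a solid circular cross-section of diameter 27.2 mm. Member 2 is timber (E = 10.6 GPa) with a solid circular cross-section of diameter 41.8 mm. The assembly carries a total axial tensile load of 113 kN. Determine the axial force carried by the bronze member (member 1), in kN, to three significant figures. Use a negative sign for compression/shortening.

91.7 kN

A_1 = 581.1 mm².
A_2 = 1372 mm².
Equal strain + equilibrium ⇒ each member carries load in proportion to AE: A₁E₁ = 62760000 N, A₂E₂ = 14550000 N, ΣAE = 77300000 N.
F₁ = P·A₁E₁/ΣAE = 113000·62760000/77300000 = 91740 N.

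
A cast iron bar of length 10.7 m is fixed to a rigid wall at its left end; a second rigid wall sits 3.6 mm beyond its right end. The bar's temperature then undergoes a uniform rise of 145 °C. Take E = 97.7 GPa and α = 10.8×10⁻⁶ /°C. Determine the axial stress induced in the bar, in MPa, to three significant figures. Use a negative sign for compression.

-120 MPa

Free thermal expansion αLΔT = 10.8e-6 · 10700 · 145 = 16.76 mm.
The walls engage after the gap closes; constrained expansion = 16.76 − 3.6 = 13.16 mm.
The walls impose strain ε = −(13.16)/10700 = -1.2296e-03; σ = Eε = 97700 · -1.2296e-03 = -120.1 MPa.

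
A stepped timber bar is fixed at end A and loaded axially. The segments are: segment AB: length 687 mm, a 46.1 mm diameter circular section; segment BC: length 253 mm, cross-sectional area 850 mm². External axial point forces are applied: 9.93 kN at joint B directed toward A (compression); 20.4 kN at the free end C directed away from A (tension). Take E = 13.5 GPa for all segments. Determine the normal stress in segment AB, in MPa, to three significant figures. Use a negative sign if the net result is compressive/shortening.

6.27 MPa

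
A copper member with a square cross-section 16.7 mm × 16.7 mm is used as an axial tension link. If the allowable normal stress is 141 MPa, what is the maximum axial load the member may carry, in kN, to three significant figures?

A = 278.9 mm².
P_max = σ_allow · A = 141 · 278.9 = 39320 N = 39.32 kN.

39.3 kN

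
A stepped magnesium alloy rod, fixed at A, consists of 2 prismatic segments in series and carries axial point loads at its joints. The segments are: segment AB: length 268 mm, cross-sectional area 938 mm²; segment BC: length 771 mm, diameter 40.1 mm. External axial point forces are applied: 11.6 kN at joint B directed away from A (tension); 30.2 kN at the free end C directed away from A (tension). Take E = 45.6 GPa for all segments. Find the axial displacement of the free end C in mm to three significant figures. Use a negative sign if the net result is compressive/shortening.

0.666 mm

Internal axial forces (sectioning from the free end, tension +): N_BC = 30.2 kN, N_AB = 41.8 kN.
A_BC = 1263 mm².
δ_AB = 41800·268/(938·45600) = 0.2619 mm
δ_BC = 30200·771/(1263·45600) = 0.4043 mm
δ = Σδ_i = 0.6662 mm.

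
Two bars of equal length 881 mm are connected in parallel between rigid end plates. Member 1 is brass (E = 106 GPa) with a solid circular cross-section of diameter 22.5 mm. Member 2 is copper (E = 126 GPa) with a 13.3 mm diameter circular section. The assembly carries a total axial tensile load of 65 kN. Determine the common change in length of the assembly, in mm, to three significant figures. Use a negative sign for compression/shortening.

A_1 = 397.6 mm².
A_2 = 138.9 mm².
Equal strain + equilibrium ⇒ each member carries load in proportion to AE: A₁E₁ = 42150000 N, A₂E₂ = 17510000 N, ΣAE = 59650000 N.
δ = PL/ΣAE = 65000·881/59650000 = 0.96 mm.

0.960 mm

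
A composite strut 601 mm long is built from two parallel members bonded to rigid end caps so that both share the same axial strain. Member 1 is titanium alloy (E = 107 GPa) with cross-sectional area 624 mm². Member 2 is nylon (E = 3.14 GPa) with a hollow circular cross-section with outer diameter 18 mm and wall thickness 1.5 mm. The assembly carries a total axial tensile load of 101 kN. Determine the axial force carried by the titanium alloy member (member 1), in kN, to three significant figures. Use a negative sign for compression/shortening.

A_2 = 77.75 mm².
Equal strain + equilibrium ⇒ each member carries load in proportion to AE: A₁E₁ = 66770000 N, A₂E₂ = 244100 N, ΣAE = 67010000 N.
F₁ = P·A₁E₁/ΣAE = 101000·66770000/67010000 = 100600 N.

101 kN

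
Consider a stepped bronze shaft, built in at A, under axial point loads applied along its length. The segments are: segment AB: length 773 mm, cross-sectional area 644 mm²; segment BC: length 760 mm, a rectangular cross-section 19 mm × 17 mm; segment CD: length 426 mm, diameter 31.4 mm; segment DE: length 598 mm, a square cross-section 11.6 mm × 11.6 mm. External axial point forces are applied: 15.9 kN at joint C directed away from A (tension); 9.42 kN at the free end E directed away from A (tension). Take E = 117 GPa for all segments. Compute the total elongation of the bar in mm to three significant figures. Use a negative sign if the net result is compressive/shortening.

1.17 mm

Internal axial forces (sectioning from the free end, tension +): N_DE = 9.42 kN, N_CD = 9.42 kN, N_BC = 25.32 kN, N_AB = 25.32 kN.
A_BC = 323 mm².
A_CD = 774.4 mm².
A_DE = 134.6 mm².
δ_AB = 25320·773/(644·117000) = 0.2598 mm
δ_BC = 25320·760/(323·117000) = 0.5092 mm
δ_CD = 9420·426/(774.4·117000) = 0.04429 mm
δ_DE = 9420·598/(134.6·117000) = 0.3578 mm
δ = Σδ_i = 1.171 mm.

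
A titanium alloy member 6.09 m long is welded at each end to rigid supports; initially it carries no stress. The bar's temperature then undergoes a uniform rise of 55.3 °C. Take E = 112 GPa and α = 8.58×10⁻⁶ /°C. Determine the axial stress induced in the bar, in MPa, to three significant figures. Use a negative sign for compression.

-53.1 MPa

Free thermal expansion αLΔT = 8.58e-6 · 6090 · 55.3 = 2.89 mm.
The walls impose strain ε = −(2.89)/6090 = -4.7447e-04; σ = Eε = 112000 · -4.7447e-04 = -53.14 MPa.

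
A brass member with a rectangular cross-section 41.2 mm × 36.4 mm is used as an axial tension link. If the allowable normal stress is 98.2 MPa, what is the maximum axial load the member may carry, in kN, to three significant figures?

A = 1500 mm².
P_max = σ_allow · A = 98.2 · 1500 = 147300 N = 147.3 kN.

147 kN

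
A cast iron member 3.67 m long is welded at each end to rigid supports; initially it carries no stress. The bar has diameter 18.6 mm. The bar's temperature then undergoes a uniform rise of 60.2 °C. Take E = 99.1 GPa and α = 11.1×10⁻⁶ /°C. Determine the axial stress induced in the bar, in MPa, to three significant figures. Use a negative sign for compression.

Free thermal expansion αLΔT = 11.1e-6 · 3670 · 60.2 = 2.452 mm.
The walls impose strain ε = −(2.452)/3670 = -6.6822e-04; σ = Eε = 99100 · -6.6822e-04 = -66.22 MPa.

-66.2 MPa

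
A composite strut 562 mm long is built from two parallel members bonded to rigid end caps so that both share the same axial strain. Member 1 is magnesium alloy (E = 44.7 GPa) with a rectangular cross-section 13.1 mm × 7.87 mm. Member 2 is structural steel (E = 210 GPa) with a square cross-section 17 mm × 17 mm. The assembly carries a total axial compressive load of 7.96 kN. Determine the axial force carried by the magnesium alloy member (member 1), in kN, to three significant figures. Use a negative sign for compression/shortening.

A_1 = 103.1 mm².
A_2 = 289 mm².
Equal strain + equilibrium ⇒ each member carries load in proportion to AE: A₁E₁ = 4608000 N, A₂E₂ = 60690000 N, ΣAE = 65300000 N.
F₁ = P·A₁E₁/ΣAE = -7960·4608000/65300000 = -561.8 N.

-0.562 kN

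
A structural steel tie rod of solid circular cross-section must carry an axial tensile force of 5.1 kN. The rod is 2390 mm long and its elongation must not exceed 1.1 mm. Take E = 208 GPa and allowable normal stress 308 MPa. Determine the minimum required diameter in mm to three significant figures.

Required area A ≥ P/σ_allow = 5100/308 = 16.56 mm².
For a solid circular section, d ≥ √(4A/π) = 4.592 mm.
Elongation limit: A ≥ PL/(Eδ_allow) = 5100·2390/(208000·1.1) = 53.27 mm² ⇒ d ≥ 8.236 mm.
The elongation limit governs.

8.24 mm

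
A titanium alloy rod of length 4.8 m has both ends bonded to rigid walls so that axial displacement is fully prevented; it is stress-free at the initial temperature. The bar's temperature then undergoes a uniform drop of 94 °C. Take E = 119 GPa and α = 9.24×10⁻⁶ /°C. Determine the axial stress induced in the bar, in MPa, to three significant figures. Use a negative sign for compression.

Free thermal expansion αLΔT = 9.24e-6 · 4800 · -94 = -4.169 mm.
The walls impose strain ε = −(-4.169)/4800 = 8.6856e-04; σ = Eε = 119000 · 8.6856e-04 = 103.4 MPa.

103 MPa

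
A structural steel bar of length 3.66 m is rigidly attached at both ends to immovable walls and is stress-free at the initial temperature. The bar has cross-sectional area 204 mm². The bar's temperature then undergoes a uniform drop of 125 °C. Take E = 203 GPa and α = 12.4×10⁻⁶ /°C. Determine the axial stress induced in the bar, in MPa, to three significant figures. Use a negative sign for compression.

Free thermal expansion αLΔT = 12.4e-6 · 3660 · -125 = -5.673 mm.
The walls impose strain ε = −(-5.673)/3660 = 1.5500e-03; σ = Eε = 203000 · 1.5500e-03 = 314.6 MPa.

315 MPa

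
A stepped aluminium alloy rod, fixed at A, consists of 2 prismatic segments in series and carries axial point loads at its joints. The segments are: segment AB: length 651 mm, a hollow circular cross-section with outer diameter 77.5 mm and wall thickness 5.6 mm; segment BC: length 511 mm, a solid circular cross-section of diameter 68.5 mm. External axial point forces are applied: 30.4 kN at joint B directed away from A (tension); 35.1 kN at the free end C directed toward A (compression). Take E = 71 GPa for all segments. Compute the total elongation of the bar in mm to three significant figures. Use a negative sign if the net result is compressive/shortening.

-0.103 mm

Internal axial forces (sectioning from the free end, tension +): N_BC = -35.1 kN, N_AB = -4.7 kN.
A_AB = 1265 mm².
A_BC = 3685 mm².
δ_AB = -4700·651/(1265·71000) = -0.03407 mm
δ_BC = -35100·511/(3685·71000) = -0.06855 mm
δ = Σδ_i = -0.1026 mm.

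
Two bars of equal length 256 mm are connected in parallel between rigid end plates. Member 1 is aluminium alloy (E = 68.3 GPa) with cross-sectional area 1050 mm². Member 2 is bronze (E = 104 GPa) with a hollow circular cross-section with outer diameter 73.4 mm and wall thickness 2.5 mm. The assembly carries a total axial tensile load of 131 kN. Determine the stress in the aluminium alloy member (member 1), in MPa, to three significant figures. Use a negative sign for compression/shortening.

A_2 = 556.8 mm².
Equal strain + equilibrium ⇒ each member carries load in proportion to AE: A₁E₁ = 71720000 N, A₂E₂ = 57910000 N, ΣAE = 129600000 N.
σ₁ = P·E₁/ΣAE = 131000·68300/129600000 = 69.02 MPa.

69.0 MPa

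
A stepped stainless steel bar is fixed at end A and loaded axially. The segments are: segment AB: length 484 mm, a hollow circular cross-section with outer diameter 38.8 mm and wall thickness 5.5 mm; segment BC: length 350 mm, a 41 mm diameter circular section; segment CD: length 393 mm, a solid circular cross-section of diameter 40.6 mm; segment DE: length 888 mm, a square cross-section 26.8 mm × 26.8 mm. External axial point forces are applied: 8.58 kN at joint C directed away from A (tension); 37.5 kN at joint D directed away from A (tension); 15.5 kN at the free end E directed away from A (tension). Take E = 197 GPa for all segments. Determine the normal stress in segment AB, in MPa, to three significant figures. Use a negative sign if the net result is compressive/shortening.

107 MPa

Internal axial forces (sectioning from the free end, tension +): N_DE = 15.5 kN, N_CD = 53 kN, N_BC = 61.58 kN, N_AB = 61.58 kN.
A_AB = 575.4 mm².
σ_AB = N_AB/A_AB = 61580/575.4 = 107 MPa.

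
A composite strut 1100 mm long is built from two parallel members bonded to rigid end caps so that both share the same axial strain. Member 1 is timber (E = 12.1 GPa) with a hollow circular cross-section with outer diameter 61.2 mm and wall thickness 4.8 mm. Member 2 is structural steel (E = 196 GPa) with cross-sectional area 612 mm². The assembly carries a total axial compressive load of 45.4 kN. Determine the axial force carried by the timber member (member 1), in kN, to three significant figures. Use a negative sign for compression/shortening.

A_1 = 850.5 mm².
Equal strain + equilibrium ⇒ each member carries load in proportion to AE: A₁E₁ = 10290000 N, A₂E₂ = 120000000 N, ΣAE = 130200000 N.
F₁ = P·A₁E₁/ΣAE = -45400·10290000/130200000 = -3587 N.

-3.59 kN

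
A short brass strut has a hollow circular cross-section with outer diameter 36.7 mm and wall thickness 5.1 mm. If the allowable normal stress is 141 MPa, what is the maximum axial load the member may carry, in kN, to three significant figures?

71.4 kN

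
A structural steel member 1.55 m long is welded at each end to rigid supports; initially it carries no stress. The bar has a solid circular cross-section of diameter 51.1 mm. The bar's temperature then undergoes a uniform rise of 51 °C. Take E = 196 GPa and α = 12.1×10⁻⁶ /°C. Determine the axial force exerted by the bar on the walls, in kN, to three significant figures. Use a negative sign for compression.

Free thermal expansion αLΔT = 12.1e-6 · 1550 · 51 = 0.9565 mm.
The walls impose strain ε = −(0.9565)/1550 = -6.1710e-04; σ = Eε = 196000 · -6.1710e-04 = -121 MPa.
Wall reaction R = σ·A = -121·2051 = -248100 N = -248.1 kN.

-248 kN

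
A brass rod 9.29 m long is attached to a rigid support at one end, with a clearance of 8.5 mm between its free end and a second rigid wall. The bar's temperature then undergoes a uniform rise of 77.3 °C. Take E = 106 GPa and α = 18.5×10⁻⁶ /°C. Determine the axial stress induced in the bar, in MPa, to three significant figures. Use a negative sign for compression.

Free thermal expansion αLΔT = 18.5e-6 · 9290 · 77.3 = 13.29 mm.
The walls engage after the gap closes; constrained expansion = 13.29 − 8.5 = 4.785 mm.
The walls impose strain ε = −(4.785)/9290 = -5.1509e-04; σ = Eε = 106000 · -5.1509e-04 = -54.6 MPa.

-54.6 MPa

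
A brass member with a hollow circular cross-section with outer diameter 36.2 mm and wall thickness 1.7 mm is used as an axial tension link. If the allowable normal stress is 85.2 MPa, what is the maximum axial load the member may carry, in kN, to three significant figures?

15.7 kN

A = 184.3 mm².
P_max = σ_allow · A = 85.2 · 184.3 = 15700 N = 15.7 kN.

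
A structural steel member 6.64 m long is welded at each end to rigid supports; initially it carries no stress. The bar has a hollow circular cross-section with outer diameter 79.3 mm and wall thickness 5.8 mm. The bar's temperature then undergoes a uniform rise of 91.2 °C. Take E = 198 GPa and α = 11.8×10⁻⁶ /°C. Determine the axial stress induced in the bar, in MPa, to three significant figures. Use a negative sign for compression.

Free thermal expansion αLΔT = 11.8e-6 · 6640 · 91.2 = 7.146 mm.
The walls impose strain ε = −(7.146)/6640 = -1.0762e-03; σ = Eε = 198000 · -1.0762e-03 = -213.1 MPa.

-213 MPa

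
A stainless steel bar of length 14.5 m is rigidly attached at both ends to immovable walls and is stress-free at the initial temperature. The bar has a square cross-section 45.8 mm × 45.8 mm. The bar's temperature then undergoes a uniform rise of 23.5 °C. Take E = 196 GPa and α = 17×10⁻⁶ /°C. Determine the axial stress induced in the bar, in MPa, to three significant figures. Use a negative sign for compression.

-78.3 MPa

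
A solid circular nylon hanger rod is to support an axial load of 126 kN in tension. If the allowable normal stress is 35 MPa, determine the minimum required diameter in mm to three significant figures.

Required area A ≥ P/σ_allow = 126000/35 = 3600 mm².
For a solid circular section, d ≥ √(4A/π) = 67.7 mm.

67.7 mm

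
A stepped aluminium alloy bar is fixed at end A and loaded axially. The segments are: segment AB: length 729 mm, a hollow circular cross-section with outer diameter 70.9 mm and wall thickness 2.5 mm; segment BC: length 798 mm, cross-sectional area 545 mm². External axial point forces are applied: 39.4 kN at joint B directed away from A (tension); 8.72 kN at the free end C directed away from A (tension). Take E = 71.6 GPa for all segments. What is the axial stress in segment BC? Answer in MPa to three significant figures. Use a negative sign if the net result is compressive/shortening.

16.0 MPa

Internal axial forces (sectioning from the free end, tension +): N_BC = 8.72 kN, N_AB = 48.12 kN.
σ_BC = N_BC/A_BC = 8720/545 = 16 MPa.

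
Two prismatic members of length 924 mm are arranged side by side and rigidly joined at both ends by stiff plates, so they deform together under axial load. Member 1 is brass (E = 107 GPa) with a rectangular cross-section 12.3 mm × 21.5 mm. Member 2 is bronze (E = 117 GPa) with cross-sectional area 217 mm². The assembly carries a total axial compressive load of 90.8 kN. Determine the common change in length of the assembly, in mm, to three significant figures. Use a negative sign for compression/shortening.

-1.56 mm

A_1 = 264.4 mm².
Equal strain + equilibrium ⇒ each member carries load in proportion to AE: A₁E₁ = 28300000 N, A₂E₂ = 25390000 N, ΣAE = 53690000 N.
δ = PL/ΣAE = -90800·924/53690000 = -1.563 mm.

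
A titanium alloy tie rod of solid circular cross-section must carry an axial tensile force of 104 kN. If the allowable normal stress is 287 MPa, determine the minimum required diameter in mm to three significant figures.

21.5 mm

Required area A ≥ P/σ_allow = 104000/287 = 362.4 mm².
For a solid circular section, d ≥ √(4A/π) = 21.48 mm.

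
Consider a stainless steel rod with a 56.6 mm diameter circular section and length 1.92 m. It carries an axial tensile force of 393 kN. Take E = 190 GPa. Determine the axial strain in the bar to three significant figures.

8.22e-04

A = 2516 mm².
σ = N/A = 156.2 MPa; ε = σ/E = 156.2/190000 = 8.221e-04.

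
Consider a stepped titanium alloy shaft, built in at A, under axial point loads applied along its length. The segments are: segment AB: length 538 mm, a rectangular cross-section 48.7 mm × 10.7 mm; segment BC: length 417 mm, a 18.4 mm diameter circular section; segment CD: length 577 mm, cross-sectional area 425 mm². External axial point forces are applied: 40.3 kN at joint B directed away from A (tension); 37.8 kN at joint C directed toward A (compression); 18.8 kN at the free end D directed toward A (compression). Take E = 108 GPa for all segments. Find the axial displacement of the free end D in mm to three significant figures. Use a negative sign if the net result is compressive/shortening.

Internal axial forces (sectioning from the free end, tension +): N_CD = -18.8 kN, N_BC = -56.6 kN, N_AB = -16.3 kN.
A_AB = 521.1 mm².
A_BC = 265.9 mm².
δ_AB = -16300·538/(521.1·108000) = -0.1558 mm
δ_BC = -56600·417/(265.9·108000) = -0.8219 mm
δ_CD = -18800·577/(425·108000) = -0.2363 mm
δ = Σδ_i = -1.214 mm.

-1.21 mm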